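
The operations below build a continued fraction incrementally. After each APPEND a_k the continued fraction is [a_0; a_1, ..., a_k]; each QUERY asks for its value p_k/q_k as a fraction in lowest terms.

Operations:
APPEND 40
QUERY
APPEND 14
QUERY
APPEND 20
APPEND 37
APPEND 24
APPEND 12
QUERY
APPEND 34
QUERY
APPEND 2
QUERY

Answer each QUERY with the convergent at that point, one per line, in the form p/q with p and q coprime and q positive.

40/1
561/14
120700429/3012151
4113838190/102663279
8348376809/208338709

APPEND 40: p_0 = 40·1 + 0 = 40, q_0 = 40·0 + 1 = 1 → 40/1
APPEND 14: p_1 = 14·40 + 1 = 561, q_1 = 14·1 + 0 = 14 → 561/14
APPEND 20: p_2 = 20·561 + 40 = 11260, q_2 = 20·14 + 1 = 281 → 11260/281
APPEND 37: p_3 = 37·11260 + 561 = 417181, q_3 = 37·281 + 14 = 10411 → 417181/10411
APPEND 24: p_4 = 24·417181 + 11260 = 10023604, q_4 = 24·10411 + 281 = 250145 → 10023604/250145
APPEND 12: p_5 = 12·10023604 + 417181 = 120700429, q_5 = 12·250145 + 10411 = 3012151 → 120700429/3012151
APPEND 34: p_6 = 34·120700429 + 10023604 = 4113838190, q_6 = 34·3012151 + 250145 = 102663279 → 4113838190/102663279
APPEND 2: p_7 = 2·4113838190 + 120700429 = 8348376809, q_7 = 2·102663279 + 3012151 = 208338709 → 8348376809/208338709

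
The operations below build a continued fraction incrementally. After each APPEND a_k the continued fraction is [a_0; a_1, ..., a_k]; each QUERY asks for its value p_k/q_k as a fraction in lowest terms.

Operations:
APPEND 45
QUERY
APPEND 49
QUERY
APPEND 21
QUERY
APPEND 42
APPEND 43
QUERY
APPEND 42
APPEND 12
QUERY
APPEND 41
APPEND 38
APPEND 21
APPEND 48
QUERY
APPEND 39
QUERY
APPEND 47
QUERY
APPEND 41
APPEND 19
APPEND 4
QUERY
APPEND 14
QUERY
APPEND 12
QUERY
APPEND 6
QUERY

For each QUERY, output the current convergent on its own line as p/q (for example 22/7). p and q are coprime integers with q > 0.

APPEND 45: p_0 = 45·1 + 0 = 45, q_0 = 45·0 + 1 = 1 → 45/1
APPEND 49: p_1 = 49·45 + 1 = 2206, q_1 = 49·1 + 0 = 49 → 2206/49
APPEND 21: p_2 = 21·2206 + 45 = 46371, q_2 = 21·49 + 1 = 1030 → 46371/1030
APPEND 42: p_3 = 42·46371 + 2206 = 1949788, q_3 = 42·1030 + 49 = 43309 → 1949788/43309
APPEND 43: p_4 = 43·1949788 + 46371 = 83887255, q_4 = 43·43309 + 1030 = 1863317 → 83887255/1863317
APPEND 42: p_5 = 42·83887255 + 1949788 = 3525214498, q_5 = 42·1863317 + 43309 = 78302623 → 3525214498/78302623
APPEND 12: p_6 = 12·3525214498 + 83887255 = 42386461231, q_6 = 12·78302623 + 1863317 = 941494793 → 42386461231/941494793
APPEND 41: p_7 = 41·42386461231 + 3525214498 = 1741370124969, q_7 = 41·941494793 + 78302623 = 38679589136 → 1741370124969/38679589136
APPEND 38: p_8 = 38·1741370124969 + 42386461231 = 66214451210053, q_8 = 38·38679589136 + 941494793 = 1470765881961 → 66214451210053/1470765881961
APPEND 21: p_9 = 21·66214451210053 + 1741370124969 = 1392244845536082, q_9 = 21·1470765881961 + 38679589136 = 30924763110317 → 1392244845536082/30924763110317
APPEND 48: p_10 = 48·1392244845536082 + 66214451210053 = 66893967036941989, q_10 = 48·30924763110317 + 1470765881961 = 1485859395177177 → 66893967036941989/1485859395177177
APPEND 39: p_11 = 39·66893967036941989 + 1392244845536082 = 2610256959286273653, q_11 = 39·1485859395177177 + 30924763110317 = 57979441175020220 → 2610256959286273653/57979441175020220
APPEND 47: p_12 = 47·2610256959286273653 + 66893967036941989 = 122748971053491803680, q_12 = 47·57979441175020220 + 1485859395177177 = 2726519594621127517 → 122748971053491803680/2726519594621127517
APPEND 41: p_13 = 41·122748971053491803680 + 2610256959286273653 = 5035318070152450224533, q_13 = 41·2726519594621127517 + 57979441175020220 = 111845282820641248417 → 5035318070152450224533/111845282820641248417
APPEND 19: p_14 = 19·5035318070152450224533 + 122748971053491803680 = 95793792303950046069807, q_14 = 19·111845282820641248417 + 2726519594621127517 = 2127786893186804847440 → 95793792303950046069807/2127786893186804847440
APPEND 4: p_15 = 4·95793792303950046069807 + 5035318070152450224533 = 388210487285952634503761, q_15 = 4·2127786893186804847440 + 111845282820641248417 = 8622992855567860638177 → 388210487285952634503761/8622992855567860638177
APPEND 14: p_16 = 14·388210487285952634503761 + 95793792303950046069807 = 5530740614307286929122461, q_16 = 14·8622992855567860638177 + 2127786893186804847440 = 122849686871136853781918 → 5530740614307286929122461/122849686871136853781918
APPEND 12: p_17 = 12·5530740614307286929122461 + 388210487285952634503761 = 66757097858973395783973293, q_17 = 12·122849686871136853781918 + 8622992855567860638177 = 1482819235309210106021193 → 66757097858973395783973293/1482819235309210106021193
APPEND 6: p_18 = 6·66757097858973395783973293 + 5530740614307286929122461 = 406073327768147661632962219, q_18 = 6·1482819235309210106021193 + 122849686871136853781918 = 9019765098726397489909076 → 406073327768147661632962219/9019765098726397489909076

45/1
2206/49
46371/1030
83887255/1863317
42386461231/941494793
66893967036941989/1485859395177177
2610256959286273653/57979441175020220
122748971053491803680/2726519594621127517
388210487285952634503761/8622992855567860638177
5530740614307286929122461/122849686871136853781918
66757097858973395783973293/1482819235309210106021193
406073327768147661632962219/9019765098726397489909076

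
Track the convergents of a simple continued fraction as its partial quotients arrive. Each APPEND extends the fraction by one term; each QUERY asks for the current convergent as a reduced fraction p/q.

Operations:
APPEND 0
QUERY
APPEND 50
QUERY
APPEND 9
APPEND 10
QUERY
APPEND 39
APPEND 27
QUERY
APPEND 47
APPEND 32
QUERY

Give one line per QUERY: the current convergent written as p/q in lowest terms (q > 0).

0/1
1/50
91/4560
96157/4818417
144830141/7257422897

APPEND 0: p_0 = 0·1 + 0 = 0, q_0 = 0·0 + 1 = 1 → 0/1
APPEND 50: p_1 = 50·0 + 1 = 1, q_1 = 50·1 + 0 = 50 → 1/50
APPEND 9: p_2 = 9·1 + 0 = 9, q_2 = 9·50 + 1 = 451 → 9/451
APPEND 10: p_3 = 10·9 + 1 = 91, q_3 = 10·451 + 50 = 4560 → 91/4560
APPEND 39: p_4 = 39·91 + 9 = 3558, q_4 = 39·4560 + 451 = 178291 → 3558/178291
APPEND 27: p_5 = 27·3558 + 91 = 96157, q_5 = 27·178291 + 4560 = 4818417 → 96157/4818417
APPEND 47: p_6 = 47·96157 + 3558 = 4522937, q_6 = 47·4818417 + 178291 = 226643890 → 4522937/226643890
APPEND 32: p_7 = 32·4522937 + 96157 = 144830141, q_7 = 32·226643890 + 4818417 = 7257422897 → 144830141/7257422897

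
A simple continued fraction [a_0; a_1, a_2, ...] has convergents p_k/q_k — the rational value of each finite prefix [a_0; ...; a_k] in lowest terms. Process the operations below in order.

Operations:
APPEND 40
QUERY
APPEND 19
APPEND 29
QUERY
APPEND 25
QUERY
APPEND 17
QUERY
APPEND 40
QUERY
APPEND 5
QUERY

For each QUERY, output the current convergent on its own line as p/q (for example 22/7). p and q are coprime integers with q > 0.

40/1
22109/552
553486/13819
9431371/235475
377808326/9432819
1898473001/47399570

APPEND 40: p_0 = 40·1 + 0 = 40, q_0 = 40·0 + 1 = 1 → 40/1
APPEND 19: p_1 = 19·40 + 1 = 761, q_1 = 19·1 + 0 = 19 → 761/19
APPEND 29: p_2 = 29·761 + 40 = 22109, q_2 = 29·19 + 1 = 552 → 22109/552
APPEND 25: p_3 = 25·22109 + 761 = 553486, q_3 = 25·552 + 19 = 13819 → 553486/13819
APPEND 17: p_4 = 17·553486 + 22109 = 9431371, q_4 = 17·13819 + 552 = 235475 → 9431371/235475
APPEND 40: p_5 = 40·9431371 + 553486 = 377808326, q_5 = 40·235475 + 13819 = 9432819 → 377808326/9432819
APPEND 5: p_6 = 5·377808326 + 9431371 = 1898473001, q_6 = 5·9432819 + 235475 = 47399570 → 1898473001/47399570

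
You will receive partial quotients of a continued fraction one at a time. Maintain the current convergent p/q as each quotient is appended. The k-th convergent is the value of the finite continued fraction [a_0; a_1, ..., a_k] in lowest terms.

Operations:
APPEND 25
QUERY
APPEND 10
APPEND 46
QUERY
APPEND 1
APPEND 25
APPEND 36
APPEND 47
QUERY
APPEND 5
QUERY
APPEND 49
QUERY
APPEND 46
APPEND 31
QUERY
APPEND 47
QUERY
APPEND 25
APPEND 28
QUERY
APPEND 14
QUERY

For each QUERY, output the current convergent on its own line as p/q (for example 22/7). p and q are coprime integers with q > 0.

25/1
11571/461
520511487/20737685
2613625613/104129392
128588166524/5123077893
183576336023751/7313860164463
8634005462402014/343987193442231
6057577966552476842/241339810687608895
85022125244630749889/3387364343322744768

APPEND 25: p_0 = 25·1 + 0 = 25, q_0 = 25·0 + 1 = 1 → 25/1
APPEND 10: p_1 = 10·25 + 1 = 251, q_1 = 10·1 + 0 = 10 → 251/10
APPEND 46: p_2 = 46·251 + 25 = 11571, q_2 = 46·10 + 1 = 461 → 11571/461
APPEND 1: p_3 = 1·11571 + 251 = 11822, q_3 = 1·461 + 10 = 471 → 11822/471
APPEND 25: p_4 = 25·11822 + 11571 = 307121, q_4 = 25·471 + 461 = 12236 → 307121/12236
APPEND 36: p_5 = 36·307121 + 11822 = 11068178, q_5 = 36·12236 + 471 = 440967 → 11068178/440967
APPEND 47: p_6 = 47·11068178 + 307121 = 520511487, q_6 = 47·440967 + 12236 = 20737685 → 520511487/20737685
APPEND 5: p_7 = 5·520511487 + 11068178 = 2613625613, q_7 = 5·20737685 + 440967 = 104129392 → 2613625613/104129392
APPEND 49: p_8 = 49·2613625613 + 520511487 = 128588166524, q_8 = 49·104129392 + 20737685 = 5123077893 → 128588166524/5123077893
APPEND 46: p_9 = 46·128588166524 + 2613625613 = 5917669285717, q_9 = 46·5123077893 + 104129392 = 235765712470 → 5917669285717/235765712470
APPEND 31: p_10 = 31·5917669285717 + 128588166524 = 183576336023751, q_10 = 31·235765712470 + 5123077893 = 7313860164463 → 183576336023751/7313860164463
APPEND 47: p_11 = 47·183576336023751 + 5917669285717 = 8634005462402014, q_11 = 47·7313860164463 + 235765712470 = 343987193442231 → 8634005462402014/343987193442231
APPEND 25: p_12 = 25·8634005462402014 + 183576336023751 = 216033712896074101, q_12 = 25·343987193442231 + 7313860164463 = 8606993696220238 → 216033712896074101/8606993696220238
APPEND 28: p_13 = 28·216033712896074101 + 8634005462402014 = 6057577966552476842, q_13 = 28·8606993696220238 + 343987193442231 = 241339810687608895 → 6057577966552476842/241339810687608895
APPEND 14: p_14 = 14·6057577966552476842 + 216033712896074101 = 85022125244630749889, q_14 = 14·241339810687608895 + 8606993696220238 = 3387364343322744768 → 85022125244630749889/3387364343322744768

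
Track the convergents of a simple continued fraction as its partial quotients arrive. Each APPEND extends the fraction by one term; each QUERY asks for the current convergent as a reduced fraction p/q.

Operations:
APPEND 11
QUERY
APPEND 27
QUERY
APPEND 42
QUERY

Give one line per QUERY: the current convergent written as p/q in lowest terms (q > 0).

11/1
298/27
12527/1135

APPEND 11: p_0 = 11·1 + 0 = 11, q_0 = 11·0 + 1 = 1 → 11/1
APPEND 27: p_1 = 27·11 + 1 = 298, q_1 = 27·1 + 0 = 27 → 298/27
APPEND 42: p_2 = 42·298 + 11 = 12527, q_2 = 42·27 + 1 = 1135 → 12527/1135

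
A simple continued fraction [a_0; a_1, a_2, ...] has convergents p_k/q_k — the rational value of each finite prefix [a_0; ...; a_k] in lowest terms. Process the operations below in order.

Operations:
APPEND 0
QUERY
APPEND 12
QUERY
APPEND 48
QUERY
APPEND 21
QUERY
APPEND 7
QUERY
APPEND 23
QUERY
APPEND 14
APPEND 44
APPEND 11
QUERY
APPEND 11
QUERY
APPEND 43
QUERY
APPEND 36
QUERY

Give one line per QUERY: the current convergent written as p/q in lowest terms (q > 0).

0/1
1/12
48/577
1009/12129
7111/85480
164562/1978169
1122634997/13494985169
12450832605/149669128252
536508437012/6449267500005
19326754565037/232323299128432

APPEND 0: p_0 = 0·1 + 0 = 0, q_0 = 0·0 + 1 = 1 → 0/1
APPEND 12: p_1 = 12·0 + 1 = 1, q_1 = 12·1 + 0 = 12 → 1/12
APPEND 48: p_2 = 48·1 + 0 = 48, q_2 = 48·12 + 1 = 577 → 48/577
APPEND 21: p_3 = 21·48 + 1 = 1009, q_3 = 21·577 + 12 = 12129 → 1009/12129
APPEND 7: p_4 = 7·1009 + 48 = 7111, q_4 = 7·12129 + 577 = 85480 → 7111/85480
APPEND 23: p_5 = 23·7111 + 1009 = 164562, q_5 = 23·85480 + 12129 = 1978169 → 164562/1978169
APPEND 14: p_6 = 14·164562 + 7111 = 2310979, q_6 = 14·1978169 + 85480 = 27779846 → 2310979/27779846
APPEND 44: p_7 = 44·2310979 + 164562 = 101847638, q_7 = 44·27779846 + 1978169 = 1224291393 → 101847638/1224291393
APPEND 11: p_8 = 11·101847638 + 2310979 = 1122634997, q_8 = 11·1224291393 + 27779846 = 13494985169 → 1122634997/13494985169
APPEND 11: p_9 = 11·1122634997 + 101847638 = 12450832605, q_9 = 11·13494985169 + 1224291393 = 149669128252 → 12450832605/149669128252
APPEND 43: p_10 = 43·12450832605 + 1122634997 = 536508437012, q_10 = 43·149669128252 + 13494985169 = 6449267500005 → 536508437012/6449267500005
APPEND 36: p_11 = 36·536508437012 + 12450832605 = 19326754565037, q_11 = 36·6449267500005 + 149669128252 = 232323299128432 → 19326754565037/232323299128432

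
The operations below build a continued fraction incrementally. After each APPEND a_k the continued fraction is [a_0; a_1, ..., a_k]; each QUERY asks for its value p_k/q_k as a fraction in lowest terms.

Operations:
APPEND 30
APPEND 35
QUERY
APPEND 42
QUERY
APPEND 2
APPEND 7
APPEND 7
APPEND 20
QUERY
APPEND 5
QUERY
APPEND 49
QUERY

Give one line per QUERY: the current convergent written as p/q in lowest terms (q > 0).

1051/35
44172/1471
96249017/3205250
486024039/16185397
23911426928/796289703

APPEND 30: p_0 = 30·1 + 0 = 30, q_0 = 30·0 + 1 = 1 → 30/1
APPEND 35: p_1 = 35·30 + 1 = 1051, q_1 = 35·1 + 0 = 35 → 1051/35
APPEND 42: p_2 = 42·1051 + 30 = 44172, q_2 = 42·35 + 1 = 1471 → 44172/1471
APPEND 2: p_3 = 2·44172 + 1051 = 89395, q_3 = 2·1471 + 35 = 2977 → 89395/2977
APPEND 7: p_4 = 7·89395 + 44172 = 669937, q_4 = 7·2977 + 1471 = 22310 → 669937/22310
APPEND 7: p_5 = 7·669937 + 89395 = 4778954, q_5 = 7·22310 + 2977 = 159147 → 4778954/159147
APPEND 20: p_6 = 20·4778954 + 669937 = 96249017, q_6 = 20·159147 + 22310 = 3205250 → 96249017/3205250
APPEND 5: p_7 = 5·96249017 + 4778954 = 486024039, q_7 = 5·3205250 + 159147 = 16185397 → 486024039/16185397
APPEND 49: p_8 = 49·486024039 + 96249017 = 23911426928, q_8 = 49·16185397 + 3205250 = 796289703 → 23911426928/796289703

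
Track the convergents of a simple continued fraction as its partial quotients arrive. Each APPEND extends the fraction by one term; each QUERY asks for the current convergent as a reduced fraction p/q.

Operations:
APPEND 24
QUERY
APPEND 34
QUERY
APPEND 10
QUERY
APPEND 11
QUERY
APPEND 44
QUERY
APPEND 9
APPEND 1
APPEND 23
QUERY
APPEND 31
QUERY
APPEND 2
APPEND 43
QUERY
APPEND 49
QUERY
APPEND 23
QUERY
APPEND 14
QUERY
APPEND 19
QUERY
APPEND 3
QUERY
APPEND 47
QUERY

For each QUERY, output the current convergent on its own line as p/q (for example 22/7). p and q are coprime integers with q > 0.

24/1
817/34
8194/341
90951/3785
4010038/166881
960581906/39975399
29818230417/1240909964
2635491068237/109678109025
129199659386353/5376749137552
2974227656954356/123774908272721
41768386856747337/1738225464955646
796573577935153759/33150058742429995
2431489120662208614/101188401692245631
115076562249058958617/4789004938277974652

APPEND 24: p_0 = 24·1 + 0 = 24, q_0 = 24·0 + 1 = 1 → 24/1
APPEND 34: p_1 = 34·24 + 1 = 817, q_1 = 34·1 + 0 = 34 → 817/34
APPEND 10: p_2 = 10·817 + 24 = 8194, q_2 = 10·34 + 1 = 341 → 8194/341
APPEND 11: p_3 = 11·8194 + 817 = 90951, q_3 = 11·341 + 34 = 3785 → 90951/3785
APPEND 44: p_4 = 44·90951 + 8194 = 4010038, q_4 = 44·3785 + 341 = 166881 → 4010038/166881
APPEND 9: p_5 = 9·4010038 + 90951 = 36181293, q_5 = 9·166881 + 3785 = 1505714 → 36181293/1505714
APPEND 1: p_6 = 1·36181293 + 4010038 = 40191331, q_6 = 1·1505714 + 166881 = 1672595 → 40191331/1672595
APPEND 23: p_7 = 23·40191331 + 36181293 = 960581906, q_7 = 23·1672595 + 1505714 = 39975399 → 960581906/39975399
APPEND 31: p_8 = 31·960581906 + 40191331 = 29818230417, q_8 = 31·39975399 + 1672595 = 1240909964 → 29818230417/1240909964
APPEND 2: p_9 = 2·29818230417 + 960581906 = 60597042740, q_9 = 2·1240909964 + 39975399 = 2521795327 → 60597042740/2521795327
APPEND 43: p_10 = 43·60597042740 + 29818230417 = 2635491068237, q_10 = 43·2521795327 + 1240909964 = 109678109025 → 2635491068237/109678109025
APPEND 49: p_11 = 49·2635491068237 + 60597042740 = 129199659386353, q_11 = 49·109678109025 + 2521795327 = 5376749137552 → 129199659386353/5376749137552
APPEND 23: p_12 = 23·129199659386353 + 2635491068237 = 2974227656954356, q_12 = 23·5376749137552 + 109678109025 = 123774908272721 → 2974227656954356/123774908272721
APPEND 14: p_13 = 14·2974227656954356 + 129199659386353 = 41768386856747337, q_13 = 14·123774908272721 + 5376749137552 = 1738225464955646 → 41768386856747337/1738225464955646
APPEND 19: p_14 = 19·41768386856747337 + 2974227656954356 = 796573577935153759, q_14 = 19·1738225464955646 + 123774908272721 = 33150058742429995 → 796573577935153759/33150058742429995
APPEND 3: p_15 = 3·796573577935153759 + 41768386856747337 = 2431489120662208614, q_15 = 3·33150058742429995 + 1738225464955646 = 101188401692245631 → 2431489120662208614/101188401692245631
APPEND 47: p_16 = 47·2431489120662208614 + 796573577935153759 = 115076562249058958617, q_16 = 47·101188401692245631 + 33150058742429995 = 4789004938277974652 → 115076562249058958617/4789004938277974652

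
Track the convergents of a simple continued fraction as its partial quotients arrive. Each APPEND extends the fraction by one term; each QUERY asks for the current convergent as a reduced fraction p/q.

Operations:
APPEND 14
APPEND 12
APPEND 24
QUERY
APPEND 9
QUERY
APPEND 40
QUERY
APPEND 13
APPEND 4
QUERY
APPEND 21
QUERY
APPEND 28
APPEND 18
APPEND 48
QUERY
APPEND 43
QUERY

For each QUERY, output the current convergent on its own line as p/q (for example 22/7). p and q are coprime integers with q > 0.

4070/289
36799/2613
1476030/104809
78376786/5565329
1665137695/118237039
40477357502150/2874190472037
1741368677910573/123650000178208

APPEND 14: p_0 = 14·1 + 0 = 14, q_0 = 14·0 + 1 = 1 → 14/1
APPEND 12: p_1 = 12·14 + 1 = 169, q_1 = 12·1 + 0 = 12 → 169/12
APPEND 24: p_2 = 24·169 + 14 = 4070, q_2 = 24·12 + 1 = 289 → 4070/289
APPEND 9: p_3 = 9·4070 + 169 = 36799, q_3 = 9·289 + 12 = 2613 → 36799/2613
APPEND 40: p_4 = 40·36799 + 4070 = 1476030, q_4 = 40·2613 + 289 = 104809 → 1476030/104809
APPEND 13: p_5 = 13·1476030 + 36799 = 19225189, q_5 = 13·104809 + 2613 = 1365130 → 19225189/1365130
APPEND 4: p_6 = 4·19225189 + 1476030 = 78376786, q_6 = 4·1365130 + 104809 = 5565329 → 78376786/5565329
APPEND 21: p_7 = 21·78376786 + 19225189 = 1665137695, q_7 = 21·5565329 + 1365130 = 118237039 → 1665137695/118237039
APPEND 28: p_8 = 28·1665137695 + 78376786 = 46702232246, q_8 = 28·118237039 + 5565329 = 3316202421 → 46702232246/3316202421
APPEND 18: p_9 = 18·46702232246 + 1665137695 = 842305318123, q_9 = 18·3316202421 + 118237039 = 59809880617 → 842305318123/59809880617
APPEND 48: p_10 = 48·842305318123 + 46702232246 = 40477357502150, q_10 = 48·59809880617 + 3316202421 = 2874190472037 → 40477357502150/2874190472037
APPEND 43: p_11 = 43·40477357502150 + 842305318123 = 1741368677910573, q_11 = 43·2874190472037 + 59809880617 = 123650000178208 → 1741368677910573/123650000178208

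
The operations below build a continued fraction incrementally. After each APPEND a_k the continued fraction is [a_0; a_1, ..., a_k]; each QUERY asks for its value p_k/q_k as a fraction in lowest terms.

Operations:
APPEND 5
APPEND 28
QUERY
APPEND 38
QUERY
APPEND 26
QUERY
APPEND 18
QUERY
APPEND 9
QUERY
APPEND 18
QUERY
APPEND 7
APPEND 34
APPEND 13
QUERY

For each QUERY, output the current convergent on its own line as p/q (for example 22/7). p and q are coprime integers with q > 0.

141/28
5363/1065
139579/27718
2517785/499989
22799644/4527619
412911377/81997131
1295906270270/257344801151

APPEND 5: p_0 = 5·1 + 0 = 5, q_0 = 5·0 + 1 = 1 → 5/1
APPEND 28: p_1 = 28·5 + 1 = 141, q_1 = 28·1 + 0 = 28 → 141/28
APPEND 38: p_2 = 38·141 + 5 = 5363, q_2 = 38·28 + 1 = 1065 → 5363/1065
APPEND 26: p_3 = 26·5363 + 141 = 139579, q_3 = 26·1065 + 28 = 27718 → 139579/27718
APPEND 18: p_4 = 18·139579 + 5363 = 2517785, q_4 = 18·27718 + 1065 = 499989 → 2517785/499989
APPEND 9: p_5 = 9·2517785 + 139579 = 22799644, q_5 = 9·499989 + 27718 = 4527619 → 22799644/4527619
APPEND 18: p_6 = 18·22799644 + 2517785 = 412911377, q_6 = 18·4527619 + 499989 = 81997131 → 412911377/81997131
APPEND 7: p_7 = 7·412911377 + 22799644 = 2913179283, q_7 = 7·81997131 + 4527619 = 578507536 → 2913179283/578507536
APPEND 34: p_8 = 34·2913179283 + 412911377 = 99461006999, q_8 = 34·578507536 + 81997131 = 19751253355 → 99461006999/19751253355
APPEND 13: p_9 = 13·99461006999 + 2913179283 = 1295906270270, q_9 = 13·19751253355 + 578507536 = 257344801151 → 1295906270270/257344801151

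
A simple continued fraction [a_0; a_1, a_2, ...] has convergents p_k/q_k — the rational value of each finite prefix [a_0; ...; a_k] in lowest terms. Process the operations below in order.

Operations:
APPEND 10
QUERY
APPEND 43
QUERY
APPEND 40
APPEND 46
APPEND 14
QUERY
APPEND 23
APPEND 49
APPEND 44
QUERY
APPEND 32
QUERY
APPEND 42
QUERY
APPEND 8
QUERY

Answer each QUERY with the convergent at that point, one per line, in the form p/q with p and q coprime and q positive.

10/1
431/43
11132284/1110647
554486071187/55320030598
17756150396955/1771497670193
746312802743297/74458222178704
5988258572343331/597437275099825

APPEND 10: p_0 = 10·1 + 0 = 10, q_0 = 10·0 + 1 = 1 → 10/1
APPEND 43: p_1 = 43·10 + 1 = 431, q_1 = 43·1 + 0 = 43 → 431/43
APPEND 40: p_2 = 40·431 + 10 = 17250, q_2 = 40·43 + 1 = 1721 → 17250/1721
APPEND 46: p_3 = 46·17250 + 431 = 793931, q_3 = 46·1721 + 43 = 79209 → 793931/79209
APPEND 14: p_4 = 14·793931 + 17250 = 11132284, q_4 = 14·79209 + 1721 = 1110647 → 11132284/1110647
APPEND 23: p_5 = 23·11132284 + 793931 = 256836463, q_5 = 23·1110647 + 79209 = 25624090 → 256836463/25624090
APPEND 49: p_6 = 49·256836463 + 11132284 = 12596118971, q_6 = 49·25624090 + 1110647 = 1256691057 → 12596118971/1256691057
APPEND 44: p_7 = 44·12596118971 + 256836463 = 554486071187, q_7 = 44·1256691057 + 25624090 = 55320030598 → 554486071187/55320030598
APPEND 32: p_8 = 32·554486071187 + 12596118971 = 17756150396955, q_8 = 32·55320030598 + 1256691057 = 1771497670193 → 17756150396955/1771497670193
APPEND 42: p_9 = 42·17756150396955 + 554486071187 = 746312802743297, q_9 = 42·1771497670193 + 55320030598 = 74458222178704 → 746312802743297/74458222178704
APPEND 8: p_10 = 8·746312802743297 + 17756150396955 = 5988258572343331, q_10 = 8·74458222178704 + 1771497670193 = 597437275099825 → 5988258572343331/597437275099825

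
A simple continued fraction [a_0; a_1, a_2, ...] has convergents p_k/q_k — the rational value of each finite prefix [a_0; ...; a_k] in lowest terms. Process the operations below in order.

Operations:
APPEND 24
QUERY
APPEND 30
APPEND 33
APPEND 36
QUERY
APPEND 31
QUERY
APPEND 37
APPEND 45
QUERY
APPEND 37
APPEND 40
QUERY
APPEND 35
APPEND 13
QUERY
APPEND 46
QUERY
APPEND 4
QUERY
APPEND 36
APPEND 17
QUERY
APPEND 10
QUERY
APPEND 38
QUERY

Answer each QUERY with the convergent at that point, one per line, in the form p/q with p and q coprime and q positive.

APPEND 24: p_0 = 24·1 + 0 = 24, q_0 = 24·0 + 1 = 1 → 24/1
APPEND 30: p_1 = 30·24 + 1 = 721, q_1 = 30·1 + 0 = 30 → 721/30
APPEND 33: p_2 = 33·721 + 24 = 23817, q_2 = 33·30 + 1 = 991 → 23817/991
APPEND 36: p_3 = 36·23817 + 721 = 858133, q_3 = 36·991 + 30 = 35706 → 858133/35706
APPEND 31: p_4 = 31·858133 + 23817 = 26625940, q_4 = 31·35706 + 991 = 1107877 → 26625940/1107877
APPEND 37: p_5 = 37·26625940 + 858133 = 986017913, q_5 = 37·1107877 + 35706 = 41027155 → 986017913/41027155
APPEND 45: p_6 = 45·986017913 + 26625940 = 44397432025, q_6 = 45·41027155 + 1107877 = 1847329852 → 44397432025/1847329852
APPEND 37: p_7 = 37·44397432025 + 986017913 = 1643691002838, q_7 = 37·1847329852 + 41027155 = 68392231679 → 1643691002838/68392231679
APPEND 40: p_8 = 40·1643691002838 + 44397432025 = 65792037545545, q_8 = 40·68392231679 + 1847329852 = 2737536597012 → 65792037545545/2737536597012
APPEND 35: p_9 = 35·65792037545545 + 1643691002838 = 2304365005096913, q_9 = 35·2737536597012 + 68392231679 = 95882173127099 → 2304365005096913/95882173127099
APPEND 13: p_10 = 13·2304365005096913 + 65792037545545 = 30022537103805414, q_10 = 13·95882173127099 + 2737536597012 = 1249205787249299 → 30022537103805414/1249205787249299
APPEND 46: p_11 = 46·30022537103805414 + 2304365005096913 = 1383341071780145957, q_11 = 46·1249205787249299 + 95882173127099 = 57559348386594853 → 1383341071780145957/57559348386594853
APPEND 4: p_12 = 4·1383341071780145957 + 30022537103805414 = 5563386824224389242, q_12 = 4·57559348386594853 + 1249205787249299 = 231486599333628711 → 5563386824224389242/231486599333628711
APPEND 36: p_13 = 36·5563386824224389242 + 1383341071780145957 = 201665266743858158669, q_13 = 36·231486599333628711 + 57559348386594853 = 8391076924397228449 → 201665266743858158669/8391076924397228449
APPEND 17: p_14 = 17·201665266743858158669 + 5563386824224389242 = 3433872921469813086615, q_14 = 17·8391076924397228449 + 231486599333628711 = 142879794314086512344 → 3433872921469813086615/142879794314086512344
APPEND 10: p_15 = 10·3433872921469813086615 + 201665266743858158669 = 34540394481441989024819, q_15 = 10·142879794314086512344 + 8391076924397228449 = 1437189020065262351889 → 34540394481441989024819/1437189020065262351889
APPEND 38: p_16 = 38·34540394481441989024819 + 3433872921469813086615 = 1315968863216265396029737, q_16 = 38·1437189020065262351889 + 142879794314086512344 = 54756062556794055884126 → 1315968863216265396029737/54756062556794055884126

24/1
858133/35706
26625940/1107877
44397432025/1847329852
65792037545545/2737536597012
30022537103805414/1249205787249299
1383341071780145957/57559348386594853
5563386824224389242/231486599333628711
3433872921469813086615/142879794314086512344
34540394481441989024819/1437189020065262351889
1315968863216265396029737/54756062556794055884126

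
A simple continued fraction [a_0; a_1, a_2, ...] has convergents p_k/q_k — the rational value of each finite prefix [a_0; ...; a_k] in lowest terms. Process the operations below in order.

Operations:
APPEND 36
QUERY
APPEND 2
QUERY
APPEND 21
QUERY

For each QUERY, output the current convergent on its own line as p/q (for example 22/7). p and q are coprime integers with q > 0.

36/1
73/2
1569/43

APPEND 36: p_0 = 36·1 + 0 = 36, q_0 = 36·0 + 1 = 1 → 36/1
APPEND 2: p_1 = 2·36 + 1 = 73, q_1 = 2·1 + 0 = 2 → 73/2
APPEND 21: p_2 = 21·73 + 36 = 1569, q_2 = 21·2 + 1 = 43 → 1569/43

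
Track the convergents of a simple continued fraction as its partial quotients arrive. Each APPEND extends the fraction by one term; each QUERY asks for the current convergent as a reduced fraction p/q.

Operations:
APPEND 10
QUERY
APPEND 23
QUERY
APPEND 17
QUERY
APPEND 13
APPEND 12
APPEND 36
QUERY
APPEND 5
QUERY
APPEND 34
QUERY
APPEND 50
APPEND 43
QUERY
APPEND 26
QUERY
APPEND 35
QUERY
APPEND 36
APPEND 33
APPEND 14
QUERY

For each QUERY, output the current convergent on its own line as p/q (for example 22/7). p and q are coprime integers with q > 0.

APPEND 10: p_0 = 10·1 + 0 = 10, q_0 = 10·0 + 1 = 1 → 10/1
APPEND 23: p_1 = 23·10 + 1 = 231, q_1 = 23·1 + 0 = 23 → 231/23
APPEND 17: p_2 = 17·231 + 10 = 3937, q_2 = 17·23 + 1 = 392 → 3937/392
APPEND 13: p_3 = 13·3937 + 231 = 51412, q_3 = 13·392 + 23 = 5119 → 51412/5119
APPEND 12: p_4 = 12·51412 + 3937 = 620881, q_4 = 12·5119 + 392 = 61820 → 620881/61820
APPEND 36: p_5 = 36·620881 + 51412 = 22403128, q_5 = 36·61820 + 5119 = 2230639 → 22403128/2230639
APPEND 5: p_6 = 5·22403128 + 620881 = 112636521, q_6 = 5·2230639 + 61820 = 11215015 → 112636521/11215015
APPEND 34: p_7 = 34·112636521 + 22403128 = 3852044842, q_7 = 34·11215015 + 2230639 = 383541149 → 3852044842/383541149
APPEND 50: p_8 = 50·3852044842 + 112636521 = 192714878621, q_8 = 50·383541149 + 11215015 = 19188272465 → 192714878621/19188272465
APPEND 43: p_9 = 43·192714878621 + 3852044842 = 8290591825545, q_9 = 43·19188272465 + 383541149 = 825479257144 → 8290591825545/825479257144
APPEND 26: p_10 = 26·8290591825545 + 192714878621 = 215748102342791, q_10 = 26·825479257144 + 19188272465 = 21481648958209 → 215748102342791/21481648958209
APPEND 35: p_11 = 35·215748102342791 + 8290591825545 = 7559474173823230, q_11 = 35·21481648958209 + 825479257144 = 752683192794459 → 7559474173823230/752683192794459
APPEND 36: p_12 = 36·7559474173823230 + 215748102342791 = 272356818359979071, q_12 = 36·752683192794459 + 21481648958209 = 27118076589558733 → 272356818359979071/27118076589558733
APPEND 33: p_13 = 33·272356818359979071 + 7559474173823230 = 8995334480053132573, q_13 = 33·27118076589558733 + 752683192794459 = 895649210648232648 → 8995334480053132573/895649210648232648
APPEND 14: p_14 = 14·8995334480053132573 + 272356818359979071 = 126207039539103835093, q_14 = 14·895649210648232648 + 27118076589558733 = 12566207025664815805 → 126207039539103835093/12566207025664815805

10/1
231/23
3937/392
22403128/2230639
112636521/11215015
3852044842/383541149
8290591825545/825479257144
215748102342791/21481648958209
7559474173823230/752683192794459
126207039539103835093/12566207025664815805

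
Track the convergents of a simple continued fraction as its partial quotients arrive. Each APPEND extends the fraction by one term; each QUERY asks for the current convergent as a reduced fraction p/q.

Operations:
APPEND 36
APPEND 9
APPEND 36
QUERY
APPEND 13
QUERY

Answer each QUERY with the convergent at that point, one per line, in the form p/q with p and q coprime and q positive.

11736/325
152893/4234

APPEND 36: p_0 = 36·1 + 0 = 36, q_0 = 36·0 + 1 = 1 → 36/1
APPEND 9: p_1 = 9·36 + 1 = 325, q_1 = 9·1 + 0 = 9 → 325/9
APPEND 36: p_2 = 36·325 + 36 = 11736, q_2 = 36·9 + 1 = 325 → 11736/325
APPEND 13: p_3 = 13·11736 + 325 = 152893, q_3 = 13·325 + 9 = 4234 → 152893/4234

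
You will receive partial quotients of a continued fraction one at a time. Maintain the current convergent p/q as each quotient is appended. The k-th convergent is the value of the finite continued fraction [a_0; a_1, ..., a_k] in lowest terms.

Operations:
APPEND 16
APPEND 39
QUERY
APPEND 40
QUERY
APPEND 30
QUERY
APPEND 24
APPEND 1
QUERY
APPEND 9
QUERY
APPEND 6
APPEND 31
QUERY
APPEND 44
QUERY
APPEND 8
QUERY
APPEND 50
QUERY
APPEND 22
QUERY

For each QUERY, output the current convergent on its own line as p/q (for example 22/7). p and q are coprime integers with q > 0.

APPEND 16: p_0 = 16·1 + 0 = 16, q_0 = 16·0 + 1 = 1 → 16/1
APPEND 39: p_1 = 39·16 + 1 = 625, q_1 = 39·1 + 0 = 39 → 625/39
APPEND 40: p_2 = 40·625 + 16 = 25016, q_2 = 40·39 + 1 = 1561 → 25016/1561
APPEND 30: p_3 = 30·25016 + 625 = 751105, q_3 = 30·1561 + 39 = 46869 → 751105/46869
APPEND 24: p_4 = 24·751105 + 25016 = 18051536, q_4 = 24·46869 + 1561 = 1126417 → 18051536/1126417
APPEND 1: p_5 = 1·18051536 + 751105 = 18802641, q_5 = 1·1126417 + 46869 = 1173286 → 18802641/1173286
APPEND 9: p_6 = 9·18802641 + 18051536 = 187275305, q_6 = 9·1173286 + 1126417 = 11685991 → 187275305/11685991
APPEND 6: p_7 = 6·187275305 + 18802641 = 1142454471, q_7 = 6·11685991 + 1173286 = 71289232 → 1142454471/71289232
APPEND 31: p_8 = 31·1142454471 + 187275305 = 35603363906, q_8 = 31·71289232 + 11685991 = 2221652183 → 35603363906/2221652183
APPEND 44: p_9 = 44·35603363906 + 1142454471 = 1567690466335, q_9 = 44·2221652183 + 71289232 = 97823985284 → 1567690466335/97823985284
APPEND 8: p_10 = 8·1567690466335 + 35603363906 = 12577127094586, q_10 = 8·97823985284 + 2221652183 = 784813534455 → 12577127094586/784813534455
APPEND 50: p_11 = 50·12577127094586 + 1567690466335 = 630424045195635, q_11 = 50·784813534455 + 97823985284 = 39338500708034 → 630424045195635/39338500708034
APPEND 22: p_12 = 22·630424045195635 + 12577127094586 = 13881906121398556, q_12 = 22·39338500708034 + 784813534455 = 866231829111203 → 13881906121398556/866231829111203

625/39
25016/1561
751105/46869
18802641/1173286
187275305/11685991
35603363906/2221652183
1567690466335/97823985284
12577127094586/784813534455
630424045195635/39338500708034
13881906121398556/866231829111203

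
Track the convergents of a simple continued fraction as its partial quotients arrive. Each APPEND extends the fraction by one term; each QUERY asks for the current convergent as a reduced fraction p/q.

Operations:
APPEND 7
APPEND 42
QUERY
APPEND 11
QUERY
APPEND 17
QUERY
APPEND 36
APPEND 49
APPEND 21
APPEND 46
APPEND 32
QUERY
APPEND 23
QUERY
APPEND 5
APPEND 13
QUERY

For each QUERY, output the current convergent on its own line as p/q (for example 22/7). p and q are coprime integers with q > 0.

APPEND 7: p_0 = 7·1 + 0 = 7, q_0 = 7·0 + 1 = 1 → 7/1
APPEND 42: p_1 = 42·7 + 1 = 295, q_1 = 42·1 + 0 = 42 → 295/42
APPEND 11: p_2 = 11·295 + 7 = 3252, q_2 = 11·42 + 1 = 463 → 3252/463
APPEND 17: p_3 = 17·3252 + 295 = 55579, q_3 = 17·463 + 42 = 7913 → 55579/7913
APPEND 36: p_4 = 36·55579 + 3252 = 2004096, q_4 = 36·7913 + 463 = 285331 → 2004096/285331
APPEND 49: p_5 = 49·2004096 + 55579 = 98256283, q_5 = 49·285331 + 7913 = 13989132 → 98256283/13989132
APPEND 21: p_6 = 21·98256283 + 2004096 = 2065386039, q_6 = 21·13989132 + 285331 = 294057103 → 2065386039/294057103
APPEND 46: p_7 = 46·2065386039 + 98256283 = 95106014077, q_7 = 46·294057103 + 13989132 = 13540615870 → 95106014077/13540615870
APPEND 32: p_8 = 32·95106014077 + 2065386039 = 3045457836503, q_8 = 32·13540615870 + 294057103 = 433593764943 → 3045457836503/433593764943
APPEND 23: p_9 = 23·3045457836503 + 95106014077 = 70140636253646, q_9 = 23·433593764943 + 13540615870 = 9986197209559 → 70140636253646/9986197209559
APPEND 5: p_10 = 5·70140636253646 + 3045457836503 = 353748639104733, q_10 = 5·9986197209559 + 433593764943 = 50364579812738 → 353748639104733/50364579812738
APPEND 13: p_11 = 13·353748639104733 + 70140636253646 = 4668872944615175, q_11 = 13·50364579812738 + 9986197209559 = 664725734775153 → 4668872944615175/664725734775153

295/42
3252/463
55579/7913
3045457836503/433593764943
70140636253646/9986197209559
4668872944615175/664725734775153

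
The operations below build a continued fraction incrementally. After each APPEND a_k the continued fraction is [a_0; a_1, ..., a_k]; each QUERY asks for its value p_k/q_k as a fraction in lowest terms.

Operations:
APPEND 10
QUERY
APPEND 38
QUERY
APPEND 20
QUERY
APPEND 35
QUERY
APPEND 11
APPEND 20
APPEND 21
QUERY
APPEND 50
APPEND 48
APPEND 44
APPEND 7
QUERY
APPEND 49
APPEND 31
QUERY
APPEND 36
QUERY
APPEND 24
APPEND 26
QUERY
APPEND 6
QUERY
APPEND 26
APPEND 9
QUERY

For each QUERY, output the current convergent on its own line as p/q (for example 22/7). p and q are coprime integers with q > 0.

10/1
381/38
7630/761
267431/26673
1247301242/124403177
926699855319667/92427075549410
1412674461438029281/140897150705839537
50901820862142689910/5076839513269264949
31850367574836569955056/3176688021711642421087
192325261824172282317457/19182113175739022724835
45483089836854015474197899/4536386788494075122126008

APPEND 10: p_0 = 10·1 + 0 = 10, q_0 = 10·0 + 1 = 1 → 10/1
APPEND 38: p_1 = 38·10 + 1 = 381, q_1 = 38·1 + 0 = 38 → 381/38
APPEND 20: p_2 = 20·381 + 10 = 7630, q_2 = 20·38 + 1 = 761 → 7630/761
APPEND 35: p_3 = 35·7630 + 381 = 267431, q_3 = 35·761 + 38 = 26673 → 267431/26673
APPEND 11: p_4 = 11·267431 + 7630 = 2949371, q_4 = 11·26673 + 761 = 294164 → 2949371/294164
APPEND 20: p_5 = 20·2949371 + 267431 = 59254851, q_5 = 20·294164 + 26673 = 5909953 → 59254851/5909953
APPEND 21: p_6 = 21·59254851 + 2949371 = 1247301242, q_6 = 21·5909953 + 294164 = 124403177 → 1247301242/124403177
APPEND 50: p_7 = 50·1247301242 + 59254851 = 62424316951, q_7 = 50·124403177 + 5909953 = 6226068803 → 62424316951/6226068803
APPEND 48: p_8 = 48·62424316951 + 1247301242 = 2997614514890, q_8 = 48·6226068803 + 124403177 = 298975705721 → 2997614514890/298975705721
APPEND 44: p_9 = 44·2997614514890 + 62424316951 = 131957462972111, q_9 = 44·298975705721 + 6226068803 = 13161157120527 → 131957462972111/13161157120527
APPEND 7: p_10 = 7·131957462972111 + 2997614514890 = 926699855319667, q_10 = 7·13161157120527 + 298975705721 = 92427075549410 → 926699855319667/92427075549410
APPEND 49: p_11 = 49·926699855319667 + 131957462972111 = 45540250373635794, q_11 = 49·92427075549410 + 13161157120527 = 4542087859041617 → 45540250373635794/4542087859041617
APPEND 31: p_12 = 31·45540250373635794 + 926699855319667 = 1412674461438029281, q_12 = 31·4542087859041617 + 92427075549410 = 140897150705839537 → 1412674461438029281/140897150705839537
APPEND 36: p_13 = 36·1412674461438029281 + 45540250373635794 = 50901820862142689910, q_13 = 36·140897150705839537 + 4542087859041617 = 5076839513269264949 → 50901820862142689910/5076839513269264949
APPEND 24: p_14 = 24·50901820862142689910 + 1412674461438029281 = 1223056375152862587121, q_14 = 24·5076839513269264949 + 140897150705839537 = 121985045469168198313 → 1223056375152862587121/121985045469168198313
APPEND 26: p_15 = 26·1223056375152862587121 + 50901820862142689910 = 31850367574836569955056, q_15 = 26·121985045469168198313 + 5076839513269264949 = 3176688021711642421087 → 31850367574836569955056/3176688021711642421087
APPEND 6: p_16 = 6·31850367574836569955056 + 1223056375152862587121 = 192325261824172282317457, q_16 = 6·3176688021711642421087 + 121985045469168198313 = 19182113175739022724835 → 192325261824172282317457/19182113175739022724835
APPEND 26: p_17 = 26·192325261824172282317457 + 31850367574836569955056 = 5032307175003315910208938, q_17 = 26·19182113175739022724835 + 3176688021711642421087 = 501911630590926233266797 → 5032307175003315910208938/501911630590926233266797
APPEND 9: p_18 = 9·5032307175003315910208938 + 192325261824172282317457 = 45483089836854015474197899, q_18 = 9·501911630590926233266797 + 19182113175739022724835 = 4536386788494075122126008 → 45483089836854015474197899/4536386788494075122126008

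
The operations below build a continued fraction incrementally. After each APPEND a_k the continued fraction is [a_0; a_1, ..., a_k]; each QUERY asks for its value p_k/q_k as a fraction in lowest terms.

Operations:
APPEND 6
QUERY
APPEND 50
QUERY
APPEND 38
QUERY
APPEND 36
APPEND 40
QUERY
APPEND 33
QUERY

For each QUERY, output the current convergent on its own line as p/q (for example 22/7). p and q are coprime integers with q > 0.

6/1
301/50
11444/1901
16502844/2741341
545006137/90532739

APPEND 6: p_0 = 6·1 + 0 = 6, q_0 = 6·0 + 1 = 1 → 6/1
APPEND 50: p_1 = 50·6 + 1 = 301, q_1 = 50·1 + 0 = 50 → 301/50
APPEND 38: p_2 = 38·301 + 6 = 11444, q_2 = 38·50 + 1 = 1901 → 11444/1901
APPEND 36: p_3 = 36·11444 + 301 = 412285, q_3 = 36·1901 + 50 = 68486 → 412285/68486
APPEND 40: p_4 = 40·412285 + 11444 = 16502844, q_4 = 40·68486 + 1901 = 2741341 → 16502844/2741341
APPEND 33: p_5 = 33·16502844 + 412285 = 545006137, q_5 = 33·2741341 + 68486 = 90532739 → 545006137/90532739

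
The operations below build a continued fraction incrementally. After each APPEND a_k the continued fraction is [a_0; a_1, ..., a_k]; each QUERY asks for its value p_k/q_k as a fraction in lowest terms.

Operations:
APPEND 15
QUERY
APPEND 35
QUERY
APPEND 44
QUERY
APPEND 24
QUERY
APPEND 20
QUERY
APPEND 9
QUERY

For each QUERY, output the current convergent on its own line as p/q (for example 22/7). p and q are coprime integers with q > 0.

APPEND 15: p_0 = 15·1 + 0 = 15, q_0 = 15·0 + 1 = 1 → 15/1
APPEND 35: p_1 = 35·15 + 1 = 526, q_1 = 35·1 + 0 = 35 → 526/35
APPEND 44: p_2 = 44·526 + 15 = 23159, q_2 = 44·35 + 1 = 1541 → 23159/1541
APPEND 24: p_3 = 24·23159 + 526 = 556342, q_3 = 24·1541 + 35 = 37019 → 556342/37019
APPEND 20: p_4 = 20·556342 + 23159 = 11149999, q_4 = 20·37019 + 1541 = 741921 → 11149999/741921
APPEND 9: p_5 = 9·11149999 + 556342 = 100906333, q_5 = 9·741921 + 37019 = 6714308 → 100906333/6714308

15/1
526/35
23159/1541
556342/37019
11149999/741921
100906333/6714308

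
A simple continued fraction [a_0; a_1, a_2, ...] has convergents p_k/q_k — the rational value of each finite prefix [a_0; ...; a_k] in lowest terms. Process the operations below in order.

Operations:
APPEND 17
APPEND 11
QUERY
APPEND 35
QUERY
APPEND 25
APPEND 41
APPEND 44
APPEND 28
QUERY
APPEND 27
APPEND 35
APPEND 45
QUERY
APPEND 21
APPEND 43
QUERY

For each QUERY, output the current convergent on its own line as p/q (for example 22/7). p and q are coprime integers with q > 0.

APPEND 17: p_0 = 17·1 + 0 = 17, q_0 = 17·0 + 1 = 1 → 17/1
APPEND 11: p_1 = 11·17 + 1 = 188, q_1 = 11·1 + 0 = 11 → 188/11
APPEND 35: p_2 = 35·188 + 17 = 6597, q_2 = 35·11 + 1 = 386 → 6597/386
APPEND 25: p_3 = 25·6597 + 188 = 165113, q_3 = 25·386 + 11 = 9661 → 165113/9661
APPEND 41: p_4 = 41·165113 + 6597 = 6776230, q_4 = 41·9661 + 386 = 396487 → 6776230/396487
APPEND 44: p_5 = 44·6776230 + 165113 = 298319233, q_5 = 44·396487 + 9661 = 17455089 → 298319233/17455089
APPEND 28: p_6 = 28·298319233 + 6776230 = 8359714754, q_6 = 28·17455089 + 396487 = 489138979 → 8359714754/489138979
APPEND 27: p_7 = 27·8359714754 + 298319233 = 226010617591, q_7 = 27·489138979 + 17455089 = 13224207522 → 226010617591/13224207522
APPEND 35: p_8 = 35·226010617591 + 8359714754 = 7918731330439, q_8 = 35·13224207522 + 489138979 = 463336402249 → 7918731330439/463336402249
APPEND 45: p_9 = 45·7918731330439 + 226010617591 = 356568920487346, q_9 = 45·463336402249 + 13224207522 = 20863362308727 → 356568920487346/20863362308727
APPEND 21: p_10 = 21·356568920487346 + 7918731330439 = 7495866061564705, q_10 = 21·20863362308727 + 463336402249 = 438593944885516 → 7495866061564705/438593944885516
APPEND 43: p_11 = 43·7495866061564705 + 356568920487346 = 322678809567769661, q_11 = 43·438593944885516 + 20863362308727 = 18880402992385915 → 322678809567769661/18880402992385915

188/11
6597/386
8359714754/489138979
356568920487346/20863362308727
322678809567769661/18880402992385915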